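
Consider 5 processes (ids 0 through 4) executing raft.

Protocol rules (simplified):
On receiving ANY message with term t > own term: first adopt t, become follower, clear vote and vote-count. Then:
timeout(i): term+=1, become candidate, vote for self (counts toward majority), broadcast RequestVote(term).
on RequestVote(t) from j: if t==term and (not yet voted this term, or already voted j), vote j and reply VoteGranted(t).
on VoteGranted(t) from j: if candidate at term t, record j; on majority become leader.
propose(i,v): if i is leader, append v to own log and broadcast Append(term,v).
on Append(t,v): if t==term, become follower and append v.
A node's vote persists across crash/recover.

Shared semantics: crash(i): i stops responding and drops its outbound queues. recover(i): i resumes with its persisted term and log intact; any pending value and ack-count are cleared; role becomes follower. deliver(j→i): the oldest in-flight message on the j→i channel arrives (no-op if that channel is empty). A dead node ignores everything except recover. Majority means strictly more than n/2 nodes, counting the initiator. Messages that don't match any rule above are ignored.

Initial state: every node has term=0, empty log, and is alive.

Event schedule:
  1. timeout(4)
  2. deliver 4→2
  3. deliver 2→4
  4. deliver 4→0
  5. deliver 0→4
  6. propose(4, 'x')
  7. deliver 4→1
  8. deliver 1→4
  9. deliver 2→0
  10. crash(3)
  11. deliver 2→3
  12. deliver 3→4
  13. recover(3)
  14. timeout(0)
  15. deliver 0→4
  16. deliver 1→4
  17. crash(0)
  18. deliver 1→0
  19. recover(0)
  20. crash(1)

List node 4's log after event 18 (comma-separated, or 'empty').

after 1 — timeout(4): n4:cand/t1/[-]
after 2 — deliver 4→2: n2:foll/t1/[-]
after 3 — deliver 2→4: ·
after 4 — deliver 4→0: n0:foll/t1/[-]
after 5 — deliver 0→4: n4:lead/t1/[-]
after 6 — propose(4,'x'): n4:lead/t1/[x]
after 7 — deliver 4→1: n1:foll/t1/[-]
after 8 — deliver 1→4: ·
after 9 — deliver 2→0: ·
after 10 — crash(3): n3:✗foll/t0/[-]
after 11 — deliver 2→3: ·
after 12 — deliver 3→4: ·
after 13 — recover(3): n3:foll/t0/[-]
after 14 — timeout(0): n0:cand/t2/[-]
after 15 — deliver 0→4: n4:foll/t2/[x]
after 16 — deliver 1→4: ·
after 17 — crash(0): n0:✗cand/t2/[-]
after 18 — deliver 1→0: ·

x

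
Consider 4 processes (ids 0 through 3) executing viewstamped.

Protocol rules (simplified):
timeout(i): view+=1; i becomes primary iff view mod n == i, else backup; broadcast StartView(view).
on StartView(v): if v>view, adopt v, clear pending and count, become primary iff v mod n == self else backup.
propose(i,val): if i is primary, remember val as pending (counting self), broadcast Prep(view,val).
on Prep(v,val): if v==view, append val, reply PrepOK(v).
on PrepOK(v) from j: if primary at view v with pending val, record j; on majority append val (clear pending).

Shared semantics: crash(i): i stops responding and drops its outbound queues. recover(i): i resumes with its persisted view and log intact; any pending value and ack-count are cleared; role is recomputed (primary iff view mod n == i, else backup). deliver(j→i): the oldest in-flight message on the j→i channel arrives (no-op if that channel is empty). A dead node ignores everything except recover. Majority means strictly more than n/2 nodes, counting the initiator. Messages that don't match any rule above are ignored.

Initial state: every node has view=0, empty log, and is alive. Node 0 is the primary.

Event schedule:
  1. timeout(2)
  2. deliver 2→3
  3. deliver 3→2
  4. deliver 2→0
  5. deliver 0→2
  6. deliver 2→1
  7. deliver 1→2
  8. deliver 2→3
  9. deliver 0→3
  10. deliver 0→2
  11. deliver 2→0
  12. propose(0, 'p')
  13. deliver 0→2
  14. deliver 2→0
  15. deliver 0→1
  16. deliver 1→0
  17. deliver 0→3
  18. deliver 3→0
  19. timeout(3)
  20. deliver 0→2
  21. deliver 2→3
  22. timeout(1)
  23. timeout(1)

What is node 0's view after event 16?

1

e1 timeout(2): 2[back,v=1,-]
e2 deliver 2→3: 3[back,v=1,-]
e3 deliver 3→2: ·
e4 deliver 2→0: 0[back,v=1,-]
e5 deliver 0→2: ·
e6 deliver 2→1: 1[prim,v=1,-]
e7 deliver 1→2: ·
e8 deliver 2→3: ·
e9 deliver 0→3: ·
e10 deliver 0→2: ·
e11 deliver 2→0: ·
e12 propose(0,'p'): ·
e13 deliver 0→2: ·
e14 deliver 2→0: ·
e15 deliver 0→1: ·
e16 deliver 1→0: ·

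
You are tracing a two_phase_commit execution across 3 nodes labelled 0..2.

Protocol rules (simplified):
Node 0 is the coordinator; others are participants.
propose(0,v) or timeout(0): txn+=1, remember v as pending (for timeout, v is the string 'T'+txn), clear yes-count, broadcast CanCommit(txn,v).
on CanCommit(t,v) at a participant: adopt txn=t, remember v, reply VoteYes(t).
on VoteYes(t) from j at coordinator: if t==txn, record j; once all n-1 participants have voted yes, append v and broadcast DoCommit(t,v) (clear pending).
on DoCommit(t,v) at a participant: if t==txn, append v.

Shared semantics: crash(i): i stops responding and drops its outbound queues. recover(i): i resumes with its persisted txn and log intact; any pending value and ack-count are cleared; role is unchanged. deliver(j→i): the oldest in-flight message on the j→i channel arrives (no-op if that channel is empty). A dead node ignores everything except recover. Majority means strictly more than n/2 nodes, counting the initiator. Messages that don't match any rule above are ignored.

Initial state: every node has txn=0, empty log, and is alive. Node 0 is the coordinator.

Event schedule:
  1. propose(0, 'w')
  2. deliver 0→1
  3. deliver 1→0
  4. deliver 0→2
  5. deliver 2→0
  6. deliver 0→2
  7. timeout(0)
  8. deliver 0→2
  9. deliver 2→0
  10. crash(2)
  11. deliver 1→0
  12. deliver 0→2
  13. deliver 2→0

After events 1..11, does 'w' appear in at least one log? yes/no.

yes

1. propose(0,'w'):  <0:coor t1 ->
2. deliver 0→1:  <1:part t1 ->
3. deliver 1→0:  nop
4. deliver 0→2:  <2:part t1 ->
5. deliver 2→0:  <0:coor t1 w>
6. deliver 0→2:  <2:part t1 w>
7. timeout(0):  <0:coor t2 w>
8. deliver 0→2:  <2:part t2 w>
9. deliver 2→0:  nop
10. crash(2):  <2:✗part t2 w>
11. deliver 1→0:  nop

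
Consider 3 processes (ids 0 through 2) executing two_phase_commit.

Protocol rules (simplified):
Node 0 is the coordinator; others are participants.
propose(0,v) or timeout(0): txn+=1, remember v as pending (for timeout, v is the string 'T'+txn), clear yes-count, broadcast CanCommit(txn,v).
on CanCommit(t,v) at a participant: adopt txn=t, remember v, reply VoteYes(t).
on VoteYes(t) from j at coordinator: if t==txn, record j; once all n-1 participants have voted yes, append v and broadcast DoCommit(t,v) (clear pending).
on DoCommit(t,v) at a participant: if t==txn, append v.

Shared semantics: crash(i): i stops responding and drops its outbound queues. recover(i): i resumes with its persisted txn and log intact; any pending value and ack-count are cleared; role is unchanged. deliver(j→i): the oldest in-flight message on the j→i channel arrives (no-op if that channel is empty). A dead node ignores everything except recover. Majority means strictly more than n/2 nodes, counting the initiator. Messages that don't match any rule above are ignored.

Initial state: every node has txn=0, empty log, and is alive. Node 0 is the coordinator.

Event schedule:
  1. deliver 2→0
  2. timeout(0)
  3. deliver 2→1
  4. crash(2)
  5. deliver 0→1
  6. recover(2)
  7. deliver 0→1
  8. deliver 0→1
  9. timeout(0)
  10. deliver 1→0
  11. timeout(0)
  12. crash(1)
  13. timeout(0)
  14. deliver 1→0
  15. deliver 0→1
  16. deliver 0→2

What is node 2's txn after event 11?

1. deliver 2→0:  nop
2. timeout(0):  <0:coor t1 ->
3. deliver 2→1:  nop
4. crash(2):  <2:✗part t0 ->
5. deliver 0→1:  <1:part t1 ->
6. recover(2):  <2:part t0 ->
7. deliver 0→1:  nop
8. deliver 0→1:  nop
9. timeout(0):  <0:coor t2 ->
10. deliver 1→0:  nop
11. timeout(0):  <0:coor t3 ->

0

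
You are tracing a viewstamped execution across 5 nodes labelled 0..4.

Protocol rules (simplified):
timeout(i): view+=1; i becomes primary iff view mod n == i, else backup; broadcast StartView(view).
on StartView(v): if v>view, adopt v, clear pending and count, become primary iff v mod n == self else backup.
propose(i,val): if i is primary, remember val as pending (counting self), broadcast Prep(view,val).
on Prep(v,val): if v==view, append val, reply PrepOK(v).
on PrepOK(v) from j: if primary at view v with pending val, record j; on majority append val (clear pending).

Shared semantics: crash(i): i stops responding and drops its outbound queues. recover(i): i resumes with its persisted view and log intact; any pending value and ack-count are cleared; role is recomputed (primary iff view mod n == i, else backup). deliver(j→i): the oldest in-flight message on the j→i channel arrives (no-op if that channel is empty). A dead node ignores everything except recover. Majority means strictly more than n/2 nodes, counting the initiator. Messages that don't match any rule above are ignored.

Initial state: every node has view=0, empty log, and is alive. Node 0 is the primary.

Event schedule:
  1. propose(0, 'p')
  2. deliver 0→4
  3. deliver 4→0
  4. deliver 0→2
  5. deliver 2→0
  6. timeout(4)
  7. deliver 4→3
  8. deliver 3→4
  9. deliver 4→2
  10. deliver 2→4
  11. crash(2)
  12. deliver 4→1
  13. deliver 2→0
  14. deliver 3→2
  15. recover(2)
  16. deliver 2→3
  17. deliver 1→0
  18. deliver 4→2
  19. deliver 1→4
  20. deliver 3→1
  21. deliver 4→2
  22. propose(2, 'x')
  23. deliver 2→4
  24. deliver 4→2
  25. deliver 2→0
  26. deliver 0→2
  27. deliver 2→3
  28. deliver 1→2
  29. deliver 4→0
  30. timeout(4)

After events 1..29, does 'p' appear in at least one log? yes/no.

yes

1. propose(0,'p'):  nop
2. deliver 0→4:  <4:back v0 p>
3. deliver 4→0:  nop
4. deliver 0→2:  <2:back v0 p>
5. deliver 2→0:  <0:prim v0 p>
6. timeout(4):  <4:back v1 p>
7. deliver 4→3:  <3:back v1 ->
8. deliver 3→4:  nop
9. deliver 4→2:  <2:back v1 p>
10. deliver 2→4:  nop
11. crash(2):  <2:✗back v1 p>
12. deliver 4→1:  <1:prim v1 ->
13. deliver 2→0:  nop
14. deliver 3→2:  nop
15. recover(2):  <2:back v1 p>
16. deliver 2→3:  nop
17. deliver 1→0:  nop
18. deliver 4→2:  nop
19. deliver 1→4:  nop
20. deliver 3→1:  nop
21. deliver 4→2:  nop
22. propose(2,'x'):  nop
23. deliver 2→4:  nop
24. deliver 4→2:  nop
25. deliver 2→0:  nop
26. deliver 0→2:  nop
27. deliver 2→3:  nop
28. deliver 1→2:  nop
29. deliver 4→0:  <0:back v1 p>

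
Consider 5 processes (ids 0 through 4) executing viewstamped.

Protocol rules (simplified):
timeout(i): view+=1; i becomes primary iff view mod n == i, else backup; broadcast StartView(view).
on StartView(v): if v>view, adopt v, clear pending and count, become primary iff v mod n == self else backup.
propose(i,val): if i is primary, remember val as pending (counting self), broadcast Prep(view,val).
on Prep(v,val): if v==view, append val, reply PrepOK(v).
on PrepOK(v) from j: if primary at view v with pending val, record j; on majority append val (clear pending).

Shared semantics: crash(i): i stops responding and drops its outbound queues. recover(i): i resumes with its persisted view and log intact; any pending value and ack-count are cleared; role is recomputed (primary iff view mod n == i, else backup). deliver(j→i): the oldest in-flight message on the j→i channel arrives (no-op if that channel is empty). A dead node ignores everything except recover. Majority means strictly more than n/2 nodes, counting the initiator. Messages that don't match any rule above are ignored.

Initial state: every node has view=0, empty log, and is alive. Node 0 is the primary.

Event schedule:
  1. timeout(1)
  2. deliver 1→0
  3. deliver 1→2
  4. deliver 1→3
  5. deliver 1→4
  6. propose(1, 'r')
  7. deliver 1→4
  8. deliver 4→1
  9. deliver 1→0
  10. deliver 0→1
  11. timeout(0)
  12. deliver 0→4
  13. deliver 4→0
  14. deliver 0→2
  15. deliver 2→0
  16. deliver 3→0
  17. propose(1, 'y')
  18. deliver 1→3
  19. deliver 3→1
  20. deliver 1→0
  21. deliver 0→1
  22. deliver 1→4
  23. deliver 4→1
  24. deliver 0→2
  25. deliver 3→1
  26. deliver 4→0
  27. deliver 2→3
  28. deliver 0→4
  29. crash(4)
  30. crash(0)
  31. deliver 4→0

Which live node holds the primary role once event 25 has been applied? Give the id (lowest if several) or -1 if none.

[1] timeout(1) → N1(prim v1 [-])
[2] deliver 1→0 → N0(back v1 [-])
[3] deliver 1→2 → N2(back v1 [-])
[4] deliver 1→3 → N3(back v1 [-])
[5] deliver 1→4 → N4(back v1 [-])
[6] propose(1,'r') → ∅
[7] deliver 1→4 → N4(back v1 [r])
[8] deliver 4→1 → ∅
[9] deliver 1→0 → N0(back v1 [r])
[10] deliver 0→1 → N1(prim v1 [r])
[11] timeout(0) → N0(back v2 [r])
[12] deliver 0→4 → N4(back v2 [r])
[13] deliver 4→0 → ∅
[14] deliver 0→2 → N2(prim v2 [-])
[15] deliver 2→0 → ∅
[16] deliver 3→0 → ∅
[17] propose(1,'y') → ∅
[18] deliver 1→3 → N3(back v1 [r])
[19] deliver 3→1 → ∅
[20] deliver 1→0 → ∅
[21] deliver 0→1 → N1(back v2 [r])
[22] deliver 1→4 → ∅
[23] deliver 4→1 → ∅
[24] deliver 0→2 → ∅
[25] deliver 3→1 → ∅

2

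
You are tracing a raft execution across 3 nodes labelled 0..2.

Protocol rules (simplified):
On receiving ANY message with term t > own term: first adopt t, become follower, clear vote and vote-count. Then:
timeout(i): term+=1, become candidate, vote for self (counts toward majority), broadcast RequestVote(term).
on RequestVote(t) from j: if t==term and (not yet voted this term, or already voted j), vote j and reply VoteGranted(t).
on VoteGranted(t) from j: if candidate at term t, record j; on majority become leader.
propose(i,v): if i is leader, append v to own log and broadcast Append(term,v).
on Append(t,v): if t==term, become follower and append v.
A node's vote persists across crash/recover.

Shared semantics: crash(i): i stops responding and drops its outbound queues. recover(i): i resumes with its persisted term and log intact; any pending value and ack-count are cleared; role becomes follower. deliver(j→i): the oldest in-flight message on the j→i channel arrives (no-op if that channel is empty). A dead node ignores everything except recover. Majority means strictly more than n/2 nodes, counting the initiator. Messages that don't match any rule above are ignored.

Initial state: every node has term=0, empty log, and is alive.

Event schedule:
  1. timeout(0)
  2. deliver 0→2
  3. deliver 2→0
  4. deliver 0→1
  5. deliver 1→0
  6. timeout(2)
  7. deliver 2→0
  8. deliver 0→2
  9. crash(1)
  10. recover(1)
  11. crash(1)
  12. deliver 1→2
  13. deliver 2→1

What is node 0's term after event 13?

e1 timeout(0): 0[cand,t=1,-]
e2 deliver 0→2: 2[foll,t=1,-]
e3 deliver 2→0: 0[lead,t=1,-]
e4 deliver 0→1: 1[foll,t=1,-]
e5 deliver 1→0: ·
e6 timeout(2): 2[cand,t=2,-]
e7 deliver 2→0: 0[foll,t=2,-]
e8 deliver 0→2: 2[lead,t=2,-]
e9 crash(1): 1[✗foll,t=1,-]
e10 recover(1): 1[foll,t=1,-]
e11 crash(1): 1[✗foll,t=1,-]
e12 deliver 1→2: ·
e13 deliver 2→1: ·

2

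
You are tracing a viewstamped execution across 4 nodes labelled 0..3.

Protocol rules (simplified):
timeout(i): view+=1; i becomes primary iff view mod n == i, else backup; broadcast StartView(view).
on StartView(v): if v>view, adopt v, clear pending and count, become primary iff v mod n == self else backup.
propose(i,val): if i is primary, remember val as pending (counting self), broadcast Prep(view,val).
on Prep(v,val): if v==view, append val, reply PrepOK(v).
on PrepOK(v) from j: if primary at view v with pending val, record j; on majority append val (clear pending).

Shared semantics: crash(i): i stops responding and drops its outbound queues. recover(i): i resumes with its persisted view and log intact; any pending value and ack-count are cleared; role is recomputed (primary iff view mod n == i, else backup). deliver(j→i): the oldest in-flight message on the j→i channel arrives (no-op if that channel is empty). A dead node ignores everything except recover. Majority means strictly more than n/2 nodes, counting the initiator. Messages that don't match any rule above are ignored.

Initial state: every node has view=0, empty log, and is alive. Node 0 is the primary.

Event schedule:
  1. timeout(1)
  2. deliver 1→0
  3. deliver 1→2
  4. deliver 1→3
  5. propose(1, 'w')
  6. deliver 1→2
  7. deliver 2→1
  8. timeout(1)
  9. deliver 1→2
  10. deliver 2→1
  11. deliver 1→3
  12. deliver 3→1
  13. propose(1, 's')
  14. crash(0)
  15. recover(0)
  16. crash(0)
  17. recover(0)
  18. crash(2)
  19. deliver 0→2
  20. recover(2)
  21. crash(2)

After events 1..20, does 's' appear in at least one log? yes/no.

step 1 timeout(1): 1={prim,v=1,log=-}
step 2 deliver 1→0: 0={back,v=1,log=-}
step 3 deliver 1→2: 2={back,v=1,log=-}
step 4 deliver 1→3: 3={back,v=1,log=-}
step 5 propose(1,'w'): —
step 6 deliver 1→2: 2={back,v=1,log=w}
step 7 deliver 2→1: —
step 8 timeout(1): 1={back,v=2,log=-}
step 9 deliver 1→2: 2={prim,v=2,log=w}
step 10 deliver 2→1: —
step 11 deliver 1→3: 3={back,v=1,log=w}
step 12 deliver 3→1: —
step 13 propose(1,'s'): —
step 14 crash(0): 0={✗back,v=1,log=-}
step 15 recover(0): 0={back,v=1,log=-}
step 16 crash(0): 0={✗back,v=1,log=-}
step 17 recover(0): 0={back,v=1,log=-}
step 18 crash(2): 2={✗prim,v=2,log=w}
step 19 deliver 0→2: —
step 20 recover(2): 2={prim,v=2,log=w}

no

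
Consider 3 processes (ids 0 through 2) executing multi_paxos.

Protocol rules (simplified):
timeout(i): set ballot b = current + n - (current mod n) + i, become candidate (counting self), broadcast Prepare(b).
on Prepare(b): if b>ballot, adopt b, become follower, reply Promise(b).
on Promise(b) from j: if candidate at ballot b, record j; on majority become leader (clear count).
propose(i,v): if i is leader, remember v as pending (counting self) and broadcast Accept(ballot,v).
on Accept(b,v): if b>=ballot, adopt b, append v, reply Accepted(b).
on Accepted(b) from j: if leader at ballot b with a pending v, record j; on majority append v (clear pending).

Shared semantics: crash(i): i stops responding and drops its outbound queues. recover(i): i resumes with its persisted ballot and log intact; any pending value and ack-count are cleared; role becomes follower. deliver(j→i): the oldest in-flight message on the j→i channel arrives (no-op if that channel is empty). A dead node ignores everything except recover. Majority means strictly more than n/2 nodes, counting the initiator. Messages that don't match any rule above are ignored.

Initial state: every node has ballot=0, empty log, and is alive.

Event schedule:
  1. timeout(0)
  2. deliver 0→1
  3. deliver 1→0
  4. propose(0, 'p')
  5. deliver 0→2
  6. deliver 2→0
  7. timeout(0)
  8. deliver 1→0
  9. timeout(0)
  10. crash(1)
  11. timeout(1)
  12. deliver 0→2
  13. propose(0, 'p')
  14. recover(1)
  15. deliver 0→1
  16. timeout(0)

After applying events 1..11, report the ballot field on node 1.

1. timeout(0):  <0:cand b3 ->
2. deliver 0→1:  <1:foll b3 ->
3. deliver 1→0:  <0:lead b3 ->
4. propose(0,'p'):  nop
5. deliver 0→2:  <2:foll b3 ->
6. deliver 2→0:  nop
7. timeout(0):  <0:cand b6 ->
8. deliver 1→0:  nop
9. timeout(0):  <0:cand b9 ->
10. crash(1):  <1:✗foll b3 ->
11. timeout(1):  nop

3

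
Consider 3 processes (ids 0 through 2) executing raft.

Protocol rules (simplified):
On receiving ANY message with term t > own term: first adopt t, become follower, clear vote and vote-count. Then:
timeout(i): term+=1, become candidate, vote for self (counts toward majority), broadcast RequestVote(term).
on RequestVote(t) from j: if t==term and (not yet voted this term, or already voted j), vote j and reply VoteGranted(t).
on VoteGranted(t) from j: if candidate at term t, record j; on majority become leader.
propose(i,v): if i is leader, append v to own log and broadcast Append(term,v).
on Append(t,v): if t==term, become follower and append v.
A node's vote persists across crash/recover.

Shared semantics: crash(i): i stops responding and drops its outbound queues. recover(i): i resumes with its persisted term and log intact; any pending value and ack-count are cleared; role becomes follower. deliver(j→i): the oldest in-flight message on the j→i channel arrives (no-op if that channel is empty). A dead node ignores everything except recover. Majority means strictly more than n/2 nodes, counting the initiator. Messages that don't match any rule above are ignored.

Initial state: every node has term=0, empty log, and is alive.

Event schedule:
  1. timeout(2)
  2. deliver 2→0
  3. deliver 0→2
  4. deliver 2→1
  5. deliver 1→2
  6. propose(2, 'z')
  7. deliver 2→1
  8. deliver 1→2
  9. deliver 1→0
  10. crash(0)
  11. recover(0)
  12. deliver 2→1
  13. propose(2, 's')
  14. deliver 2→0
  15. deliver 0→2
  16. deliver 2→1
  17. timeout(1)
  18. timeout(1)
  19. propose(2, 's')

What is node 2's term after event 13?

1

[1] timeout(2) → N2(cand t1 [-])
[2] deliver 2→0 → N0(foll t1 [-])
[3] deliver 0→2 → N2(lead t1 [-])
[4] deliver 2→1 → N1(foll t1 [-])
[5] deliver 1→2 → ∅
[6] propose(2,'z') → N2(lead t1 [z])
[7] deliver 2→1 → N1(foll t1 [z])
[8] deliver 1→2 → ∅
[9] deliver 1→0 → ∅
[10] crash(0) → N0(✗foll t1 [-])
[11] recover(0) → N0(foll t1 [-])
[12] deliver 2→1 → ∅
[13] propose(2,'s') → N2(lead t1 [z,s])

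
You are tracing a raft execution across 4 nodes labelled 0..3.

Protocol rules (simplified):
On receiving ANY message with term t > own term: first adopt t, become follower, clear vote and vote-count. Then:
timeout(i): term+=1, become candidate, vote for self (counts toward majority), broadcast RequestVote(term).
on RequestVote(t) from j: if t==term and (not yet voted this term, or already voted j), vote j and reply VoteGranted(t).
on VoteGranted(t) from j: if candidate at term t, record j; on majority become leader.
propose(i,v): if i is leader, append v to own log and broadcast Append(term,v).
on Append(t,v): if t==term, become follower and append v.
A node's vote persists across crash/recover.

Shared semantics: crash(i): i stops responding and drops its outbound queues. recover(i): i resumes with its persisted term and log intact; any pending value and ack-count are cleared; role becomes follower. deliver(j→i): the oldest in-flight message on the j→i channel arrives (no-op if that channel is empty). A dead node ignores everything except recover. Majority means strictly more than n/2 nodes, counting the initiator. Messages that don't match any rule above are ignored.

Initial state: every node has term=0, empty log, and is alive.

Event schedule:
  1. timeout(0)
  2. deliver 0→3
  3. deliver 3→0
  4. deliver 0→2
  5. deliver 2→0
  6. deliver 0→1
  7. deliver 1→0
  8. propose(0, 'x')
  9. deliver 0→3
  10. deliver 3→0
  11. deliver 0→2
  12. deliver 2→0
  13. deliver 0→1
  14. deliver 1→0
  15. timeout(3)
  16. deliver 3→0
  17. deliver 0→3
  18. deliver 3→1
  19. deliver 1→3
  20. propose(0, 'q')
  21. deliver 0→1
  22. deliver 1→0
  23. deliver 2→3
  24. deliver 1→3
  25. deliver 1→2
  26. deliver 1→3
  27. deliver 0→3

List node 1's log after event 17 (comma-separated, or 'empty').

after 1 — timeout(0): n0:cand/t1/[-]
after 2 — deliver 0→3: n3:foll/t1/[-]
after 3 — deliver 3→0: ·
after 4 — deliver 0→2: n2:foll/t1/[-]
after 5 — deliver 2→0: n0:lead/t1/[-]
after 6 — deliver 0→1: n1:foll/t1/[-]
after 7 — deliver 1→0: ·
after 8 — propose(0,'x'): n0:lead/t1/[x]
after 9 — deliver 0→3: n3:foll/t1/[x]
after 10 — deliver 3→0: ·
after 11 — deliver 0→2: n2:foll/t1/[x]
after 12 — deliver 2→0: ·
after 13 — deliver 0→1: n1:foll/t1/[x]
after 14 — deliver 1→0: ·
after 15 — timeout(3): n3:cand/t2/[x]
after 16 — deliver 3→0: n0:foll/t2/[x]
after 17 — deliver 0→3: ·

x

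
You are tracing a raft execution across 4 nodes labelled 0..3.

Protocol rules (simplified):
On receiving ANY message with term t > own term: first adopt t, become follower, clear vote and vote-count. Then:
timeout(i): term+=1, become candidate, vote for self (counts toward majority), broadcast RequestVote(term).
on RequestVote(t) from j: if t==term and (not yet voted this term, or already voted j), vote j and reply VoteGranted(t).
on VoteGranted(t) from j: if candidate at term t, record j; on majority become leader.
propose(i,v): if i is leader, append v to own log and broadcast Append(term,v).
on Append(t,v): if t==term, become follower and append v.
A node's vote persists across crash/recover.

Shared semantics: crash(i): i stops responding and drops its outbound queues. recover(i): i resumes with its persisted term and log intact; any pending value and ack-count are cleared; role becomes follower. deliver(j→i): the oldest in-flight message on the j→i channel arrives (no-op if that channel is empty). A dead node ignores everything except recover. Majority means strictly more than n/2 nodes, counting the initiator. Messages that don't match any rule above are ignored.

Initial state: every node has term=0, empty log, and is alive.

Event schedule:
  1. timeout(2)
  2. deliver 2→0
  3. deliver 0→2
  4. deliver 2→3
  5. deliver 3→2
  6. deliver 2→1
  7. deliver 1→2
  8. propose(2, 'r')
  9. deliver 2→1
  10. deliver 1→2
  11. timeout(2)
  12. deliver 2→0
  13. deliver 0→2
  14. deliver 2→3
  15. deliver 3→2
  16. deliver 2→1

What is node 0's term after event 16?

1. timeout(2):  <2:cand t1 ->
2. deliver 2→0:  <0:foll t1 ->
3. deliver 0→2:  nop
4. deliver 2→3:  <3:foll t1 ->
5. deliver 3→2:  <2:lead t1 ->
6. deliver 2→1:  <1:foll t1 ->
7. deliver 1→2:  nop
8. propose(2,'r'):  <2:lead t1 r>
9. deliver 2→1:  <1:foll t1 r>
10. deliver 1→2:  nop
11. timeout(2):  <2:cand t2 r>
12. deliver 2→0:  <0:foll t1 r>
13. deliver 0→2:  nop
14. deliver 2→3:  <3:foll t1 r>
15. deliver 3→2:  nop
16. deliver 2→1:  <1:foll t2 r>

1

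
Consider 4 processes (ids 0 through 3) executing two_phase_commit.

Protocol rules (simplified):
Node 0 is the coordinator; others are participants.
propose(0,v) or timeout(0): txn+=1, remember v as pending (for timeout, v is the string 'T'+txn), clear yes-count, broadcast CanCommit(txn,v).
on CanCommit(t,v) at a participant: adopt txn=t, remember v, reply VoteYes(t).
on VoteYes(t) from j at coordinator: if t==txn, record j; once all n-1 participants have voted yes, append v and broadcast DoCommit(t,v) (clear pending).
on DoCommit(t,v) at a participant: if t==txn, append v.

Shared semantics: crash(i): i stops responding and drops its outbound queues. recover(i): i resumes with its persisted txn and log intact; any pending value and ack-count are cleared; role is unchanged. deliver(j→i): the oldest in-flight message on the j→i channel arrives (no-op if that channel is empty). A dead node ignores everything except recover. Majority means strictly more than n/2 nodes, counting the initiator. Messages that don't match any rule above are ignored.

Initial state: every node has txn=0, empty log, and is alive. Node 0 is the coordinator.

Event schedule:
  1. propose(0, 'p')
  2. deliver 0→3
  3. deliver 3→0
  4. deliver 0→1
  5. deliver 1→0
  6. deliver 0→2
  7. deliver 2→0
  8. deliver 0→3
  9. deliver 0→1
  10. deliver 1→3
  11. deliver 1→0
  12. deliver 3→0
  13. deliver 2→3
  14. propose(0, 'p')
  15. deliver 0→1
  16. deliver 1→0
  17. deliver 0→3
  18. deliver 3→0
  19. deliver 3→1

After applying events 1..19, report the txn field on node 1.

2

1. propose(0,'p'):  <0:coor t1 ->
2. deliver 0→3:  <3:part t1 ->
3. deliver 3→0:  nop
4. deliver 0→1:  <1:part t1 ->
5. deliver 1→0:  nop
6. deliver 0→2:  <2:part t1 ->
7. deliver 2→0:  <0:coor t1 p>
8. deliver 0→3:  <3:part t1 p>
9. deliver 0→1:  <1:part t1 p>
10. deliver 1→3:  nop
11. deliver 1→0:  nop
12. deliver 3→0:  nop
13. deliver 2→3:  nop
14. propose(0,'p'):  <0:coor t2 p>
15. deliver 0→1:  <1:part t2 p>
16. deliver 1→0:  nop
17. deliver 0→3:  <3:part t2 p>
18. deliver 3→0:  nop
19. deliver 3→1:  nop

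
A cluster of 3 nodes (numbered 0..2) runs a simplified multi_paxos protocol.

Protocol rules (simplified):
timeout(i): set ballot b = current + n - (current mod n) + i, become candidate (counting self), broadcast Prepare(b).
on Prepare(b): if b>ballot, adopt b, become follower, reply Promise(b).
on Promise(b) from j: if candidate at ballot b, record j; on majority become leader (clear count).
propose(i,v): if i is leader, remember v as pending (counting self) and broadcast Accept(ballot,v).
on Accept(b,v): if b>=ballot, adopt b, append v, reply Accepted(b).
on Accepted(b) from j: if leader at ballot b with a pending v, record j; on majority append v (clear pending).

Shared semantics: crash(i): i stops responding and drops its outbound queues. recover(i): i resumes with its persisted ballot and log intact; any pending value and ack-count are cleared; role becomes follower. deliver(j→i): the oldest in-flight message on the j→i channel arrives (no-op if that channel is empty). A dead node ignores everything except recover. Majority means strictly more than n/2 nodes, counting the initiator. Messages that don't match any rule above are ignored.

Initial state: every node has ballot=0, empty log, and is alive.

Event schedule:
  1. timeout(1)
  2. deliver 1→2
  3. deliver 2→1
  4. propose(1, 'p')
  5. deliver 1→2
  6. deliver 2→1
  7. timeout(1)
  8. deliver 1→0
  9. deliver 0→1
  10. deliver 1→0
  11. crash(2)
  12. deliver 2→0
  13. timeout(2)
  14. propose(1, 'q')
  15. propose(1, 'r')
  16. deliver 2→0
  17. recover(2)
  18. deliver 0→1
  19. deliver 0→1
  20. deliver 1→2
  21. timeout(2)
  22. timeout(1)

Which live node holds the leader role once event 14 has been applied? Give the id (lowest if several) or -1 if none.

e1 timeout(1): 1[cand,b=4,-]
e2 deliver 1→2: 2[foll,b=4,-]
e3 deliver 2→1: 1[lead,b=4,-]
e4 propose(1,'p'): ·
e5 deliver 1→2: 2[foll,b=4,p]
e6 deliver 2→1: 1[lead,b=4,p]
e7 timeout(1): 1[cand,b=7,p]
e8 deliver 1→0: 0[foll,b=4,-]
e9 deliver 0→1: ·
e10 deliver 1→0: 0[foll,b=4,p]
e11 crash(2): 2[✗foll,b=4,p]
e12 deliver 2→0: ·
e13 timeout(2): ·
e14 propose(1,'q'): ·

-1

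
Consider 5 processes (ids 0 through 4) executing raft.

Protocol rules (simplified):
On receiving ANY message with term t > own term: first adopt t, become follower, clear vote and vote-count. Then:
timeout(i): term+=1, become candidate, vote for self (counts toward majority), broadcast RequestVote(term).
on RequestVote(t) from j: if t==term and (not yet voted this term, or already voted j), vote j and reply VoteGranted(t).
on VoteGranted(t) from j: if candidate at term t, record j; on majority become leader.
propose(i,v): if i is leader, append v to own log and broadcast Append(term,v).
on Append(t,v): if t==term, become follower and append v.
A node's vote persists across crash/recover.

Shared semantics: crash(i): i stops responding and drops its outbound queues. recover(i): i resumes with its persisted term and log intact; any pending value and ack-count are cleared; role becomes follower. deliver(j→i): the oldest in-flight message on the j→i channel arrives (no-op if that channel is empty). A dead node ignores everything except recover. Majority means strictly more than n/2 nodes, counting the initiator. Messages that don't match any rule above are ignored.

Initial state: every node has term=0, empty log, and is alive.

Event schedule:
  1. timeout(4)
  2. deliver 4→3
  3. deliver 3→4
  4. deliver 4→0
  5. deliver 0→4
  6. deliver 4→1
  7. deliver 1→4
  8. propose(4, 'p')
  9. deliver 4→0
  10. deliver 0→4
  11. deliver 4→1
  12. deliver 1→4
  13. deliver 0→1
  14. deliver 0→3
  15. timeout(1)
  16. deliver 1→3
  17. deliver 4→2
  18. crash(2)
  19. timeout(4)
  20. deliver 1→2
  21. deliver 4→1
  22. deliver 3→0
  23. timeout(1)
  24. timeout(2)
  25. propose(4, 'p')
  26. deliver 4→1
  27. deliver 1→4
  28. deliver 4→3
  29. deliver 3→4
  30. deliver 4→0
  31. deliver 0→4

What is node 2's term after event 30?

[1] timeout(4) → N4(cand t1 [-])
[2] deliver 4→3 → N3(foll t1 [-])
[3] deliver 3→4 → ∅
[4] deliver 4→0 → N0(foll t1 [-])
[5] deliver 0→4 → N4(lead t1 [-])
[6] deliver 4→1 → N1(foll t1 [-])
[7] deliver 1→4 → ∅
[8] propose(4,'p') → N4(lead t1 [p])
[9] deliver 4→0 → N0(foll t1 [p])
[10] deliver 0→4 → ∅
[11] deliver 4→1 → N1(foll t1 [p])
[12] deliver 1→4 → ∅
[13] deliver 0→1 → ∅
[14] deliver 0→3 → ∅
[15] timeout(1) → N1(cand t2 [p])
[16] deliver 1→3 → N3(foll t2 [-])
[17] deliver 4→2 → N2(foll t1 [-])
[18] crash(2) → N2(✗foll t1 [-])
[19] timeout(4) → N4(cand t2 [p])
[20] deliver 1→2 → ∅
[21] deliver 4→1 → ∅
[22] deliver 3→0 → ∅
[23] timeout(1) → N1(cand t3 [p])
[24] timeout(2) → ∅
[25] propose(4,'p') → ∅
[26] deliver 4→1 → ∅
[27] deliver 1→4 → ∅
[28] deliver 4→3 → ∅
[29] deliver 3→4 → ∅
[30] deliver 4→0 → N0(foll t2 [p])

1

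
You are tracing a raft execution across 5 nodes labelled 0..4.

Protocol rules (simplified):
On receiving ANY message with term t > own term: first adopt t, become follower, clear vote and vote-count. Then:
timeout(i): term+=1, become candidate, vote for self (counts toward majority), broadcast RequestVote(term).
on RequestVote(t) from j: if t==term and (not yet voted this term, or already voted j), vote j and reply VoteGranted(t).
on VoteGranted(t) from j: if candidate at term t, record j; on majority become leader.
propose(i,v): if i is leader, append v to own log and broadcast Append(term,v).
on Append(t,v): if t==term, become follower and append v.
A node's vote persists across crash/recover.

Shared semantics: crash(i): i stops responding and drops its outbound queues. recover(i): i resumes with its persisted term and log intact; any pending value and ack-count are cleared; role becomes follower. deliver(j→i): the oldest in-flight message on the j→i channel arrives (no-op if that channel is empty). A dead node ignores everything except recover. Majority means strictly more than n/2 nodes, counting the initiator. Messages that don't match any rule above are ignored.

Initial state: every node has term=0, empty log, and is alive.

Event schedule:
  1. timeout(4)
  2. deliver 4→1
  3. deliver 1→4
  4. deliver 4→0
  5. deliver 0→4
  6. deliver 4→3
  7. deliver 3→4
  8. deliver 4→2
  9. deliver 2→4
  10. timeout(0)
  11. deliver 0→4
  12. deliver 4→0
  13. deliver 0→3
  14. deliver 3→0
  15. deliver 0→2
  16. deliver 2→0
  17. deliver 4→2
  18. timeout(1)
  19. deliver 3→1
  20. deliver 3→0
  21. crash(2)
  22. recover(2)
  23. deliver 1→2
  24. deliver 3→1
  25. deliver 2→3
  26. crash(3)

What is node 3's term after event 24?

2

1. timeout(4):  <4:cand t1 ->
2. deliver 4→1:  <1:foll t1 ->
3. deliver 1→4:  nop
4. deliver 4→0:  <0:foll t1 ->
5. deliver 0→4:  <4:lead t1 ->
6. deliver 4→3:  <3:foll t1 ->
7. deliver 3→4:  nop
8. deliver 4→2:  <2:foll t1 ->
9. deliver 2→4:  nop
10. timeout(0):  <0:cand t2 ->
11. deliver 0→4:  <4:foll t2 ->
12. deliver 4→0:  nop
13. deliver 0→3:  <3:foll t2 ->
14. deliver 3→0:  <0:lead t2 ->
15. deliver 0→2:  <2:foll t2 ->
16. deliver 2→0:  nop
17. deliver 4→2:  nop
18. timeout(1):  <1:cand t2 ->
19. deliver 3→1:  nop
20. deliver 3→0:  nop
21. crash(2):  <2:✗foll t2 ->
22. recover(2):  <2:foll t2 ->
23. deliver 1→2:  nop
24. deliver 3→1:  nop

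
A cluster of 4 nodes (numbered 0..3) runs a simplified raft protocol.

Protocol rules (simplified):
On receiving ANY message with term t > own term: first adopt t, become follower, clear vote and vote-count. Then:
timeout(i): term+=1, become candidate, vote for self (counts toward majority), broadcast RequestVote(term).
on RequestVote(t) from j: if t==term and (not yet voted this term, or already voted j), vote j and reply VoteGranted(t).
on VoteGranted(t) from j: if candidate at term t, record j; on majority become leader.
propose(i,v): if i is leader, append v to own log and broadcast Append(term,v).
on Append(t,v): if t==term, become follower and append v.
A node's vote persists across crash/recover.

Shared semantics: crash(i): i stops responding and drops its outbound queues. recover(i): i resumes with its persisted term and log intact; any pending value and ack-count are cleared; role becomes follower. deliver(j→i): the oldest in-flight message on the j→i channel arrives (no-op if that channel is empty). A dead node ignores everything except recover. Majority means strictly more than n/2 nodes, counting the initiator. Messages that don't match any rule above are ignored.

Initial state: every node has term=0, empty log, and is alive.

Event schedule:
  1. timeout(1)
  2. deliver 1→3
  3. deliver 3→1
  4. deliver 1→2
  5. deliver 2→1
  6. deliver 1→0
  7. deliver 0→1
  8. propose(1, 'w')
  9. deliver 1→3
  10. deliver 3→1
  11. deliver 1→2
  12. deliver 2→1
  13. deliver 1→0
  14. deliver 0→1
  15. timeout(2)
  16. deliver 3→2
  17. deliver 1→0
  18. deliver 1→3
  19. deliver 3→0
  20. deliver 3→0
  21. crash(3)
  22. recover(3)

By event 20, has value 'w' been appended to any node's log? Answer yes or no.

yes

1. timeout(1):  <1:cand t1 ->
2. deliver 1→3:  <3:foll t1 ->
3. deliver 3→1:  nop
4. deliver 1→2:  <2:foll t1 ->
5. deliver 2→1:  <1:lead t1 ->
6. deliver 1→0:  <0:foll t1 ->
7. deliver 0→1:  nop
8. propose(1,'w'):  <1:lead t1 w>
9. deliver 1→3:  <3:foll t1 w>
10. deliver 3→1:  nop
11. deliver 1→2:  <2:foll t1 w>
12. deliver 2→1:  nop
13. deliver 1→0:  <0:foll t1 w>
14. deliver 0→1:  nop
15. timeout(2):  <2:cand t2 w>
16. deliver 3→2:  nop
17. deliver 1→0:  nop
18. deliver 1→3:  nop
19. deliver 3→0:  nop
20. deliver 3→0:  nop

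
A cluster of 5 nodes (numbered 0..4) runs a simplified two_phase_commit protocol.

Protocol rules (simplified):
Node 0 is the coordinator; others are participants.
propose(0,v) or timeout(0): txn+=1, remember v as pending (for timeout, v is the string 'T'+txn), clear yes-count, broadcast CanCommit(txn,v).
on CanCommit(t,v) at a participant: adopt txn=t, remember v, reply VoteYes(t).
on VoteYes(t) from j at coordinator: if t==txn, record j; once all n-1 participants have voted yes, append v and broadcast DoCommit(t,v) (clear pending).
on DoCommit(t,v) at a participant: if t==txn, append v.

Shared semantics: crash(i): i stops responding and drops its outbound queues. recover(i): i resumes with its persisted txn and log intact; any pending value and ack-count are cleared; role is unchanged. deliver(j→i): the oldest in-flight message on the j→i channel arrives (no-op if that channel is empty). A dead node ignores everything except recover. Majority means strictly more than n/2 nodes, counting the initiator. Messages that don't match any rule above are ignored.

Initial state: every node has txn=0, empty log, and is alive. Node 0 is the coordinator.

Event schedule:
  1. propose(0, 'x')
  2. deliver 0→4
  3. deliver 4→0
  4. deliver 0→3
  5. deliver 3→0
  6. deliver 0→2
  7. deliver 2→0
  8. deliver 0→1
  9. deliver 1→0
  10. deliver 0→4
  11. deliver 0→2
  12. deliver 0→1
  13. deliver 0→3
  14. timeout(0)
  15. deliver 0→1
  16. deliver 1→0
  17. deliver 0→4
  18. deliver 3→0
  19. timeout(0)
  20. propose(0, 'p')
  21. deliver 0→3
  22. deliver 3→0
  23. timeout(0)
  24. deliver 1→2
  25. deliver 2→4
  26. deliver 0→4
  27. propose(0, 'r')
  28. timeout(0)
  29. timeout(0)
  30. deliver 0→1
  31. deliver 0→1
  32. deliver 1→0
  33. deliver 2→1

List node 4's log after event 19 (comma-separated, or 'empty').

1. propose(0,'x'):  <0:coor t1 ->
2. deliver 0→4:  <4:part t1 ->
3. deliver 4→0:  nop
4. deliver 0→3:  <3:part t1 ->
5. deliver 3→0:  nop
6. deliver 0→2:  <2:part t1 ->
7. deliver 2→0:  nop
8. deliver 0→1:  <1:part t1 ->
9. deliver 1→0:  <0:coor t1 x>
10. deliver 0→4:  <4:part t1 x>
11. deliver 0→2:  <2:part t1 x>
12. deliver 0→1:  <1:part t1 x>
13. deliver 0→3:  <3:part t1 x>
14. timeout(0):  <0:coor t2 x>
15. deliver 0→1:  <1:part t2 x>
16. deliver 1→0:  nop
17. deliver 0→4:  <4:part t2 x>
18. deliver 3→0:  nop
19. timeout(0):  <0:coor t3 x>

x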